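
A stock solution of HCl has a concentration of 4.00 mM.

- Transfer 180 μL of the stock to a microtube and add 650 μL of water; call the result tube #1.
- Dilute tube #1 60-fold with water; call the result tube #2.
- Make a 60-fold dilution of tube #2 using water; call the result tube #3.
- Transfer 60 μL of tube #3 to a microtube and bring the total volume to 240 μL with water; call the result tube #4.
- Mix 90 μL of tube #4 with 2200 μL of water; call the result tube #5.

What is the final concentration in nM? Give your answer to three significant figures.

2.37 nM

Step 1: 180 μL + 650 μL = 830 μL total → factor 830/180 = 4.6111
Step 2: 60-fold → factor 60
Step 3: 60-fold → factor 60
Step 4: 60 μL brought to 240 μL → factor 240/60 = 4
Step 5: 90 μL + 2200 μL = 2290 μL total → factor 2290/90 = 25.444
Overall dilution factor = 4.6111 × 60 × 60 × 4 × 25.444 = 1.6895 × 10^6
Final = 4.00 mM / 1.6895 × 10^6 = 2.368 × 10^-6 mM = 2.37 nM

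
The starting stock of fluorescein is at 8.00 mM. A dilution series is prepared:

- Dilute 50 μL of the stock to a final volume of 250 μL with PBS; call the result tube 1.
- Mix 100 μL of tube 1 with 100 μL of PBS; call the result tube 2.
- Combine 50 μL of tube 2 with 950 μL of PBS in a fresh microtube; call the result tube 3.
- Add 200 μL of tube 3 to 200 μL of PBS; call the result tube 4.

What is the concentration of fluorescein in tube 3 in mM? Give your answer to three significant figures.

0.0400 mM

Step 1: 50 μL brought to 250 μL → factor 250/50 = 5
Step 2: 100 μL + 100 μL = 200 μL total → factor 200/100 = 2
Step 3: 50 μL + 950 μL = 1000 μL total → factor 1000/50 = 20
Dilution factor through tube 3 = 5 × 2 × 20 = 200
[tube 3] = 8.00 mM / 200 = 0.0400 mM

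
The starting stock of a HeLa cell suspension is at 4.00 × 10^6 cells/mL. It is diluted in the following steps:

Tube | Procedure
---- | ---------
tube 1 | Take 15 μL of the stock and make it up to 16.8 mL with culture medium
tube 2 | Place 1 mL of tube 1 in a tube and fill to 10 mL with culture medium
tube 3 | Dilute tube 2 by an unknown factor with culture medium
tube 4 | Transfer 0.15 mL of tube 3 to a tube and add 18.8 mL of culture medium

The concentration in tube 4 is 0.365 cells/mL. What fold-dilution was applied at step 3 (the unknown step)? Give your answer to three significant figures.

Step 1: 15 μL brought to 16.8 mL → factor 16800/15 = 1120
Step 2: 1 mL brought to 10 mL → factor 10/1 = 10
Step 3: unknown factor x
Step 4: 0.15 mL + 18.8 mL = 18.95 mL total → factor 18.95/0.15 = 126.33
Product of known-step factors = 1.4149 × 10^6
Overall factor = 4.00 × 10^6 cells/mL / (0.365 cells/mL) = 1.0959 × 10^7
x = 1.0959 × 10^7 / 1.4149 × 10^6 = 7.75

7.75-fold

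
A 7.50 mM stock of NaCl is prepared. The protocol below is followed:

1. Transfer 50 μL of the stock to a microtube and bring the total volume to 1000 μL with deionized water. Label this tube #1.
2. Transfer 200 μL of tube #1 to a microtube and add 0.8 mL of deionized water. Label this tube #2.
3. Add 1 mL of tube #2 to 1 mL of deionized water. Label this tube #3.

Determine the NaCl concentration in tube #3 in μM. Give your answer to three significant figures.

Step 1: 50 μL brought to 1000 μL → factor 1000/50 = 20
Step 2: 200 μL + 0.8 mL = 1000 μL total → factor 1000/200 = 5
Step 3: 1 mL + 1 mL = 2 mL total → factor 2/1 = 2
Overall dilution factor = 20 × 5 × 2 = 200
Final = 7.50 mM / 200 = 0.03750 mM = 37.5 μM

37.5 μM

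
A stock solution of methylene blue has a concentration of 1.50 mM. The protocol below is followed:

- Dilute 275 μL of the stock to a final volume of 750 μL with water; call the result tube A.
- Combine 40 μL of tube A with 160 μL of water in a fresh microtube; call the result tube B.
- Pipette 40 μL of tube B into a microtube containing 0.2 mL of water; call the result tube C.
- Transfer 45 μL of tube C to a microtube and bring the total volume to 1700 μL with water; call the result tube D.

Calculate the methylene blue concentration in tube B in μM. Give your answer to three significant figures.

Step 1: 275 μL brought to 750 μL → factor 750/275 = 2.7273
Step 2: 40 μL + 160 μL = 200 μL total → factor 200/40 = 5
Dilution factor through tube B = 2.7273 × 5 = 13.636
[tube B] = 1.50 mM / 13.636 = 0.1100 mM = 110 μM

110 μM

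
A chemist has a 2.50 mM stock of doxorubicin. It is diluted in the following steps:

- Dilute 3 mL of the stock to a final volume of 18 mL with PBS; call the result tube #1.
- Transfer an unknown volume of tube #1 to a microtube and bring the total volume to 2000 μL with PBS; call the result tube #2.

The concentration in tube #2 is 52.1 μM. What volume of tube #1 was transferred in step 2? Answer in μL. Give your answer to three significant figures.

Step 1: 3 mL brought to 18 mL → factor 18/3 = 6
Step 2: v brought to 2000 μL → factor = 2000 μL/v
Product of known-step factors = 6
Overall factor = 2.50 mM / (52.1 μM) = 47.985
Step-2 factor = 47.985 / 6 = 7.9974
v = 2000 μL / 7.9974 = 250 μL

250 μL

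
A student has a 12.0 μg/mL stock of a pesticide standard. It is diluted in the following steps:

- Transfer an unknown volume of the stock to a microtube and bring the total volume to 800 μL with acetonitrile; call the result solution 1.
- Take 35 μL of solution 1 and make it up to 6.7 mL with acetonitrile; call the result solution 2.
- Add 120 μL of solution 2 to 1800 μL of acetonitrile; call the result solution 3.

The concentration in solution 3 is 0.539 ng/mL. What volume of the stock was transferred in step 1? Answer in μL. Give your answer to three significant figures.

Step 1: v brought to 800 μL → factor = 800 μL/v
Step 2: 35 μL brought to 6.7 mL → factor 6700/35 = 191.43
Step 3: 120 μL + 1800 μL = 1920 μL total → factor 1920/120 = 16
Product of known-step factors = 3062.9
Overall factor = 12.0 μg/mL / (0.539 ng/mL) = 22263
Step-1 factor = 22263 / 3062.9 = 7.2689
v = 800 μL / 7.2689 = 110 μL

110 μL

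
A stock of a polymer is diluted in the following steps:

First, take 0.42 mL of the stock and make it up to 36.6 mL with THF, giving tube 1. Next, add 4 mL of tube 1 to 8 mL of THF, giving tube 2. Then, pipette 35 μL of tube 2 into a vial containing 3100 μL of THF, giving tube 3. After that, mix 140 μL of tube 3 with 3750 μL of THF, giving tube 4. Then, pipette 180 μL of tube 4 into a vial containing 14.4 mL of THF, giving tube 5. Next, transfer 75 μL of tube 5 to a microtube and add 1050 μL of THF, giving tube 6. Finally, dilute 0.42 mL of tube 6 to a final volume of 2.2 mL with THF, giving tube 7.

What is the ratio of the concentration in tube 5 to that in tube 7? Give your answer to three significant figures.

78.6

Step 1: 0.42 mL brought to 36.6 mL → factor 36.6/0.42 = 87.143
Step 2: 4 mL + 8 mL = 12 mL total → factor 12/4 = 3
Step 3: 35 μL + 3100 μL = 3135 μL total → factor 3135/35 = 89.571
Step 4: 140 μL + 3750 μL = 3890 μL total → factor 3890/140 = 27.786
Step 5: 180 μL + 14.4 mL = 14580 μL total → factor 14580/180 = 81
Step 6: 75 μL + 1050 μL = 1125 μL total → factor 1125/75 = 15
Step 7: 0.42 mL brought to 2.2 mL → factor 2.2/0.42 = 5.2381
Dilution factor to tube 5 = 5.2702 × 10^7; to tube 7 = 4.1409 × 10^9
[tube 5]/[tube 7] = (factor to tube 7)/(factor to tube 5) = 4.1409 × 10^9/5.2702 × 10^7 = 78.6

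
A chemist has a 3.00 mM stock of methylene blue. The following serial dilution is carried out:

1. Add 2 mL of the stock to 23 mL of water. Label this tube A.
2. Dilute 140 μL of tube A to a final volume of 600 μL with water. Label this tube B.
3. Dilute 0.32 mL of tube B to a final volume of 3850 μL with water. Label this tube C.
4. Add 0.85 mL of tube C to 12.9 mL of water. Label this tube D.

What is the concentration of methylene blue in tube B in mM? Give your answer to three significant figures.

0.0560 mM

Step 1: 2 mL + 23 mL = 25 mL total → factor 25/2 = 12.5
Step 2: 140 μL brought to 600 μL → factor 600/140 = 4.2857
Dilution factor through tube B = 12.5 × 4.2857 = 53.571
[tube B] = 3.00 mM / 53.571 = 0.0560 mM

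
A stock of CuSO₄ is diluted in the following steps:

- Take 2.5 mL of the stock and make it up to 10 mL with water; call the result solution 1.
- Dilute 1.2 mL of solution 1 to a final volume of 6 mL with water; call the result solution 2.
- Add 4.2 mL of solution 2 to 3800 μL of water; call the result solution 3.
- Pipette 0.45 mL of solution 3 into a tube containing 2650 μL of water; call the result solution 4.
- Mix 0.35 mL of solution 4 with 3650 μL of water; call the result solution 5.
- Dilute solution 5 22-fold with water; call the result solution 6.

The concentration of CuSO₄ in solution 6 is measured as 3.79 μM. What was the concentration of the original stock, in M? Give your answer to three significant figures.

0.250 M

Step 1: 2.5 mL brought to 10 mL → factor 10/2.5 = 4
Step 2: 1.2 mL brought to 6 mL → factor 6/1.2 = 5
Step 3: 4.2 mL + 3800 μL = 8 mL total → factor 8/4.2 = 1.9048
Step 4: 0.45 mL + 2650 μL = 3.1 mL total → factor 3.1/0.45 = 6.8889
Step 5: 0.35 mL + 3650 μL = 4 mL total → factor 4/0.35 = 11.429
Step 6: 22-fold → factor 22
Overall dilution factor = 4 × 5 × 1.9048 × 6.8889 × 11.429 × 22 = 65983
Stock = 3.79 μM × 65983 = 2.501 × 10^5 μM = 0.250 M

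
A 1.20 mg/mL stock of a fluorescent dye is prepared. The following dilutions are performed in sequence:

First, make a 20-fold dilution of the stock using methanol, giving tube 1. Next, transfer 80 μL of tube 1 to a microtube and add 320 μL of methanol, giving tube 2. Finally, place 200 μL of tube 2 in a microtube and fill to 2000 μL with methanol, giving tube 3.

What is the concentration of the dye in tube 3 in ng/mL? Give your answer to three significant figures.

Step 1: 20-fold → factor 20
Step 2: 80 μL + 320 μL = 400 μL total → factor 400/80 = 5
Step 3: 200 μL brought to 2000 μL → factor 2000/200 = 10
Overall dilution factor = 20 × 5 × 10 = 1000
Final = 1.20 mg/mL / 1000 = 0.001200 mg/mL = 1.20 × 10^3 ng/mL

1.20 × 10^3 ng/mL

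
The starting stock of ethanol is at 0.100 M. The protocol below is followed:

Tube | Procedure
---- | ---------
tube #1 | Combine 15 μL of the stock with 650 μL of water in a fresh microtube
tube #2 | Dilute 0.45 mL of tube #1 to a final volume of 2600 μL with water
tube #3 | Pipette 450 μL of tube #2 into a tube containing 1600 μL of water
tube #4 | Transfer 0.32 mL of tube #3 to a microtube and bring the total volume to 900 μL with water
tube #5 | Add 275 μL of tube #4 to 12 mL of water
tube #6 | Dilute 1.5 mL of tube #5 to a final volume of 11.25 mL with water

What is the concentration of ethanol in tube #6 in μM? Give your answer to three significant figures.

0.0910 μM

Step 1: 15 μL + 650 μL = 665 μL total → factor 665/15 = 44.333
Step 2: 0.45 mL brought to 2600 μL → factor 2.6/0.45 = 5.7778
Step 3: 450 μL + 1600 μL = 2050 μL total → factor 2050/450 = 4.5556
Step 4: 0.32 mL brought to 900 μL → factor 0.9/0.32 = 2.8125
Step 5: 275 μL + 12 mL = 12275 μL total → factor 12275/275 = 44.636
Step 6: 1.5 mL brought to 11.25 mL → factor 11.25/1.5 = 7.5
Overall dilution factor = 44.333 × 5.7778 × 4.5556 × 2.8125 × 44.636 × 7.5 = 1.0987 × 10^6
Final = 0.100 M / 1.0987 × 10^6 = 9.102 × 10^-8 M = 0.0910 μM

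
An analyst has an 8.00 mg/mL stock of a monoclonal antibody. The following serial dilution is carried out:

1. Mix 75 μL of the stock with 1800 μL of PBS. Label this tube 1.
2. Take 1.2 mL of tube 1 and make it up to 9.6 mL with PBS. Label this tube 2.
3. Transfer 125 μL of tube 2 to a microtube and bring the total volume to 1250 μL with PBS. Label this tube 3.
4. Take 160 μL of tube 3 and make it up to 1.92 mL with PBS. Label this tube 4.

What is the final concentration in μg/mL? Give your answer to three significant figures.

Step 1: 75 μL + 1800 μL = 1875 μL total → factor 1875/75 = 25
Step 2: 1.2 mL brought to 9.6 mL → factor 9.6/1.2 = 8
Step 3: 125 μL brought to 1250 μL → factor 1250/125 = 10
Step 4: 160 μL brought to 1.92 mL → factor 1920/160 = 12
Overall dilution factor = 25 × 8 × 10 × 12 = 24000
Final = 8.00 mg/mL / 24000 = 0.0003333 mg/mL = 0.333 μg/mL

0.333 μg/mL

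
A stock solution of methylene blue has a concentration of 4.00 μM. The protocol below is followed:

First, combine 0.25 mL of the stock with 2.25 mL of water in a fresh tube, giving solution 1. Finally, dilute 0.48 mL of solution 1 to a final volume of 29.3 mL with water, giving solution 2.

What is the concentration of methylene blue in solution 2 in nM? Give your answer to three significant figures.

Step 1: 0.25 mL + 2.25 mL = 2.5 mL total → factor 2.5/0.25 = 10
Step 2: 0.48 mL brought to 29.3 mL → factor 29.3/0.48 = 61.042
Overall dilution factor = 10 × 61.042 = 610.42
Final = 4.00 μM / 610.42 = 0.006553 μM = 6.55 nM

6.55 nM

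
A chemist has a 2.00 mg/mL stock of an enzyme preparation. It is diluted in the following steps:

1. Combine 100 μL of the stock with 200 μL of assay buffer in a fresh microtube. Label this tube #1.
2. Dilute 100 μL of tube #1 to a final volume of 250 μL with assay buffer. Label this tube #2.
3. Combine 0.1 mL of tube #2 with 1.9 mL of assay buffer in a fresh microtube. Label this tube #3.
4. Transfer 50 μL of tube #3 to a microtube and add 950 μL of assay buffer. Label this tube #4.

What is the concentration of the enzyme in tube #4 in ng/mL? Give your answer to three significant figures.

667 ng/mL

Step 1: 100 μL + 200 μL = 300 μL total → factor 300/100 = 3
Step 2: 100 μL brought to 250 μL → factor 250/100 = 2.5
Step 3: 0.1 mL + 1.9 mL = 2 mL total → factor 2/0.1 = 20
Step 4: 50 μL + 950 μL = 1000 μL total → factor 1000/50 = 20
Overall dilution factor = 3 × 2.5 × 20 × 20 = 3000
Final = 2.00 mg/mL / 3000 = 0.0006667 mg/mL = 667 ng/mL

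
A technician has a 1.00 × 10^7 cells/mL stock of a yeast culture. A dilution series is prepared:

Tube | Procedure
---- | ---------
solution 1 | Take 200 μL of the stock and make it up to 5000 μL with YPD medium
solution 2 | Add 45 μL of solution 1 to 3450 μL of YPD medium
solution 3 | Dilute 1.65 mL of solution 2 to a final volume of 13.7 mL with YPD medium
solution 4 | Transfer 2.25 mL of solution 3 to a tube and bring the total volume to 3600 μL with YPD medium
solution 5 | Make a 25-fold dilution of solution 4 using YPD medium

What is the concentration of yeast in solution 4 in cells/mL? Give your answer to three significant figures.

388 cells/mL

Step 1: 200 μL brought to 5000 μL → factor 5000/200 = 25
Step 2: 45 μL + 3450 μL = 3495 μL total → factor 3495/45 = 77.667
Step 3: 1.65 mL brought to 13.7 mL → factor 13.7/1.65 = 8.303
Step 4: 2.25 mL brought to 3600 μL → factor 3.6/2.25 = 1.6
Dilution factor through solution 4 = 25 × 77.667 × 8.303 × 1.6 = 25795
[solution 4] = 1.00 × 10^7 cells/mL / 25795 = 388 cells/mL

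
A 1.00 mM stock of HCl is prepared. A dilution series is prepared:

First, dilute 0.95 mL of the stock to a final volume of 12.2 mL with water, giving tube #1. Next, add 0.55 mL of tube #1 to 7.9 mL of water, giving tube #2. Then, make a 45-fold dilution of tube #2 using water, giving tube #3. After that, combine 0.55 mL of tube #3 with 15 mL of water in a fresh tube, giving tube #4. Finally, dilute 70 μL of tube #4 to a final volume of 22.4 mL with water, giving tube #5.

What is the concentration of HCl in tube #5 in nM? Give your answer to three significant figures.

Step 1: 0.95 mL brought to 12.2 mL → factor 12.2/0.95 = 12.842
Step 2: 0.55 mL + 7.9 mL = 8.45 mL total → factor 8.45/0.55 = 15.364
Step 3: 45-fold → factor 45
Step 4: 0.55 mL + 15 mL = 15.55 mL total → factor 15.55/0.55 = 28.273
Step 5: 70 μL brought to 22.4 mL → factor 22400/70 = 320
Overall dilution factor = 12.842 × 15.364 × 45 × 28.273 × 320 = 8.0327 × 10^7
Final = 1.00 mM / 8.0327 × 10^7 = 1.245 × 10^-8 mM = 0.0124 nM

0.0124 nM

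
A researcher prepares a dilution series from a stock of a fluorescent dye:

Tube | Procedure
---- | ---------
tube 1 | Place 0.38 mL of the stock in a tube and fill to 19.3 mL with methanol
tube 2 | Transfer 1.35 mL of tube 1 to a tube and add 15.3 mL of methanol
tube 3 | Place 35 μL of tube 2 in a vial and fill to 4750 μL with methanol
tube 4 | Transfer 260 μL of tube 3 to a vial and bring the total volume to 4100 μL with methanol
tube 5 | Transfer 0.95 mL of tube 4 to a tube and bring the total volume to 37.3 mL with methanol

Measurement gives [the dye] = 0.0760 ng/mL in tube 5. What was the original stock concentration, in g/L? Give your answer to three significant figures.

4.00 g/L

Step 1: 0.38 mL brought to 19.3 mL → factor 19.3/0.38 = 50.789
Step 2: 1.35 mL + 15.3 mL = 16.65 mL total → factor 16.65/1.35 = 12.333
Step 3: 35 μL brought to 4750 μL → factor 4750/35 = 135.71
Step 4: 260 μL brought to 4100 μL → factor 4100/260 = 15.769
Step 5: 0.95 mL brought to 37.3 mL → factor 37.3/0.95 = 39.263
Overall dilution factor = 50.789 × 12.333 × 135.71 × 15.769 × 39.263 = 5.2635 × 10^7
Stock = 0.0760 ng/mL × 5.2635 × 10^7 = 4.000 × 10^6 ng/mL = 4.00 g/L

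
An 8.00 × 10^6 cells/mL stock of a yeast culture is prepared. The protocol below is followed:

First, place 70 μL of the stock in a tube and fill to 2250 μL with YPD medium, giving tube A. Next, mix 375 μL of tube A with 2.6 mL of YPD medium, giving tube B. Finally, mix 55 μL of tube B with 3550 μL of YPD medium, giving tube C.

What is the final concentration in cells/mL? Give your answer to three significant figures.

Step 1: 70 μL brought to 2250 μL → factor 2250/70 = 32.143
Step 2: 375 μL + 2.6 mL = 2975 μL total → factor 2975/375 = 7.9333
Step 3: 55 μL + 3550 μL = 3605 μL total → factor 3605/55 = 65.545
Overall dilution factor = 32.143 × 7.9333 × 65.545 = 16714
Final = 8.00 × 10^6 cells/mL / 16714 = 479 cells/mL

479 cells/mL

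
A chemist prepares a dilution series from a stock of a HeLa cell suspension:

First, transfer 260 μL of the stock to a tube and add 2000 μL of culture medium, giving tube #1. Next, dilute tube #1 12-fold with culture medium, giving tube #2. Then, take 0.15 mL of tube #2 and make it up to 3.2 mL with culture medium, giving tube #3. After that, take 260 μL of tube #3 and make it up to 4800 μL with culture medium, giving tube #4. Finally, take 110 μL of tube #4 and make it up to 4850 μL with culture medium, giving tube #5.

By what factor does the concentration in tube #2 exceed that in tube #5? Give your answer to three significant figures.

1.74 × 10^4

Step 1: 260 μL + 2000 μL = 2260 μL total → factor 2260/260 = 8.6923
Step 2: 12-fold → factor 12
Step 3: 0.15 mL brought to 3.2 mL → factor 3.2/0.15 = 21.333
Step 4: 260 μL brought to 4800 μL → factor 4800/260 = 18.462
Step 5: 110 μL brought to 4850 μL → factor 4850/110 = 44.091
Dilution factor to tube #2 = 104.31; to tube #5 = 1.8113 × 10^6
[tube #2]/[tube #5] = (factor to tube #5)/(factor to tube #2) = 1.8113 × 10^6/104.31 = 1.74 × 10^4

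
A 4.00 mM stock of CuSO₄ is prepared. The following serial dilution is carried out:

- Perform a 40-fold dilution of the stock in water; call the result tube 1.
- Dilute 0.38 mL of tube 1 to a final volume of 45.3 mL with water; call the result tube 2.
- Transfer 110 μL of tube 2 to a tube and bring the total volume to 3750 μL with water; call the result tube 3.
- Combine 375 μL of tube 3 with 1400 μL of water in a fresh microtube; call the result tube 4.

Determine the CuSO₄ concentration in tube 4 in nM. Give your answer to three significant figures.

5.20 nM

Step 1: 40-fold → factor 40
Step 2: 0.38 mL brought to 45.3 mL → factor 45.3/0.38 = 119.21
Step 3: 110 μL brought to 3750 μL → factor 3750/110 = 34.091
Step 4: 375 μL + 1400 μL = 1775 μL total → factor 1775/375 = 4.7333
Overall dilution factor = 40 × 119.21 × 34.091 × 4.7333 = 7.6945 × 10^5
Final = 4.00 mM / 7.6945 × 10^5 = 5.199 × 10^-6 mM = 5.20 nM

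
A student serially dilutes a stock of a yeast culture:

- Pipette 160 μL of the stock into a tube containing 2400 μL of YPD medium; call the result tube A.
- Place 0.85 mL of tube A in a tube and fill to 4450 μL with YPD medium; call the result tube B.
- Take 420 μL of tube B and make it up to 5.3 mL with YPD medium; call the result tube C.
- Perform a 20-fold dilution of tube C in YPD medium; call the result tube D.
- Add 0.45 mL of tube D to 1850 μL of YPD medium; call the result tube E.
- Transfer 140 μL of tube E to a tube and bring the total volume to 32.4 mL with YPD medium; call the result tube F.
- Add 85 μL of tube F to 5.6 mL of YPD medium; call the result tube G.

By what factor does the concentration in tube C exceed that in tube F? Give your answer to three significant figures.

Step 1: 160 μL + 2400 μL = 2560 μL total → factor 2560/160 = 16
Step 2: 0.85 mL brought to 4450 μL → factor 4.45/0.85 = 5.2353
Step 3: 420 μL brought to 5.3 mL → factor 5300/420 = 12.619
Step 4: 20-fold → factor 20
Step 5: 0.45 mL + 1850 μL = 2.3 mL total → factor 2.3/0.45 = 5.1111
Step 6: 140 μL brought to 32.4 mL → factor 32400/140 = 231.43
Dilution factor to tube C = 1057; to tube F = 2.5006 × 10^7
[tube C]/[tube F] = (factor to tube F)/(factor to tube C) = 2.5006 × 10^7/1057 = 2.37 × 10^4

2.37 × 10^4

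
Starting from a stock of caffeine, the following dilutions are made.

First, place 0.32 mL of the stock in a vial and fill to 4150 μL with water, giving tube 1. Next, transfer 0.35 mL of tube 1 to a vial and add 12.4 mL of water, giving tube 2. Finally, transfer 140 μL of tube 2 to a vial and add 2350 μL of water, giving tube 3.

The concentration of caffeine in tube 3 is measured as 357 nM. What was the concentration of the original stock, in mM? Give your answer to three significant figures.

Step 1: 0.32 mL brought to 4150 μL → factor 4.15/0.32 = 12.969
Step 2: 0.35 mL + 12.4 mL = 12.75 mL total → factor 12.75/0.35 = 36.429
Step 3: 140 μL + 2350 μL = 2490 μL total → factor 2490/140 = 17.786
Overall dilution factor = 12.969 × 36.429 × 17.786 = 8402.6
Stock = 357 nM × 8402.6 = 3.000 × 10^6 nM = 3.00 mM

3.00 mM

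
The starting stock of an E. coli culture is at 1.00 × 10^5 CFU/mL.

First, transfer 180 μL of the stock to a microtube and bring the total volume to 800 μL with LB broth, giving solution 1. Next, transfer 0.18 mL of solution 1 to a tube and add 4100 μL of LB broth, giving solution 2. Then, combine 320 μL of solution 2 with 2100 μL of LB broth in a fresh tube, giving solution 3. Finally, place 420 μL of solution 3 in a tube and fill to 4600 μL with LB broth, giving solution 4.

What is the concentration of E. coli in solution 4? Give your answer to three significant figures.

11.4 CFU/mL

Step 1: 180 μL brought to 800 μL → factor 800/180 = 4.4444
Step 2: 0.18 mL + 4100 μL = 4.28 mL total → factor 4.28/0.18 = 23.778
Step 3: 320 μL + 2100 μL = 2420 μL total → factor 2420/320 = 7.5625
Step 4: 420 μL brought to 4600 μL → factor 4600/420 = 10.952
Overall dilution factor = 4.4444 × 23.778 × 7.5625 × 10.952 = 8753.1
Final = 1.00 × 10^5 CFU/mL / 8753.1 = 11.4 CFU/mL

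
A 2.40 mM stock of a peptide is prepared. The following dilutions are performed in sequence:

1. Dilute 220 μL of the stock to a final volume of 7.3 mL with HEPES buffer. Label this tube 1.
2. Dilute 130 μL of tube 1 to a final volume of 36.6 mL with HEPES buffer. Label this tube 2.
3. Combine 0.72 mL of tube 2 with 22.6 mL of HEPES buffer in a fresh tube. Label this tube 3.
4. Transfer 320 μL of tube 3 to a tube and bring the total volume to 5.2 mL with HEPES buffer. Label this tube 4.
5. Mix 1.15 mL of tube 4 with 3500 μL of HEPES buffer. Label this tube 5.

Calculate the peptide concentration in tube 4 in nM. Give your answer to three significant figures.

Step 1: 220 μL brought to 7.3 mL → factor 7300/220 = 33.182
Step 2: 130 μL brought to 36.6 mL → factor 36600/130 = 281.54
Step 3: 0.72 mL + 22.6 mL = 23.32 mL total → factor 23.32/0.72 = 32.389
Step 4: 320 μL brought to 5.2 mL → factor 5200/320 = 16.25
Dilution factor through tube 4 = 33.182 × 281.54 × 32.389 × 16.25 = 4.9169 × 10^6
[tube 4] = 2.40 mM / 4.9169 × 10^6 = 4.881 × 10^-7 mM = 0.488 nM

0.488 nM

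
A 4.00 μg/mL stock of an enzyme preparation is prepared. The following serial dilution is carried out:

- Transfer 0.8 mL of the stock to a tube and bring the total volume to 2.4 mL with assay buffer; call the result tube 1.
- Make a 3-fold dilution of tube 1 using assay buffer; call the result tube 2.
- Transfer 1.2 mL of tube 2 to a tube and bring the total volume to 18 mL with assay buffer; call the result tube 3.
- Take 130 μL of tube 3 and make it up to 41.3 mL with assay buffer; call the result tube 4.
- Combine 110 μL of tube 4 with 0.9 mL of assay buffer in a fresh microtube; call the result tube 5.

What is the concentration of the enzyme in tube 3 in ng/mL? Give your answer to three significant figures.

Step 1: 0.8 mL brought to 2.4 mL → factor 2.4/0.8 = 3
Step 2: 3-fold → factor 3
Step 3: 1.2 mL brought to 18 mL → factor 18/1.2 = 15
Dilution factor through tube 3 = 3 × 3 × 15 = 135
[tube 3] = 4.00 μg/mL / 135 = 0.02963 μg/mL = 29.6 ng/mL

29.6 ng/mL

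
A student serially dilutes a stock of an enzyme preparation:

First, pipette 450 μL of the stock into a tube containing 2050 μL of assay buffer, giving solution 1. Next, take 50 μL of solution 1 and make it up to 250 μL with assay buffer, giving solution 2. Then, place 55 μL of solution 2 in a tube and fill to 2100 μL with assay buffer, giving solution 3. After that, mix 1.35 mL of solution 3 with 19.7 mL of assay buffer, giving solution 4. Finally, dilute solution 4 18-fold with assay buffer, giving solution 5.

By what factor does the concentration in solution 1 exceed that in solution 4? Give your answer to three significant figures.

Step 1: 450 μL + 2050 μL = 2500 μL total → factor 2500/450 = 5.5556
Step 2: 50 μL brought to 250 μL → factor 250/50 = 5
Step 3: 55 μL brought to 2100 μL → factor 2100/55 = 38.182
Step 4: 1.35 mL + 19.7 mL = 21.05 mL total → factor 21.05/1.35 = 15.593
Dilution factor to solution 1 = 5.5556; to solution 4 = 16538
[solution 1]/[solution 4] = (factor to solution 4)/(factor to solution 1) = 16538/5.5556 = 2.98 × 10^3

2.98 × 10^3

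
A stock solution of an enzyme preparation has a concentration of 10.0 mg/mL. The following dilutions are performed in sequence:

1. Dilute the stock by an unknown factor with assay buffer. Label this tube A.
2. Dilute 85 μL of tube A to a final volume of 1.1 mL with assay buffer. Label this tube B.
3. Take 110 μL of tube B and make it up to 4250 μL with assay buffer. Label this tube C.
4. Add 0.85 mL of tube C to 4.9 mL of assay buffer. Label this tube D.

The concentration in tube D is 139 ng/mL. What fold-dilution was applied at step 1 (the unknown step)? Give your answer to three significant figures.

21.3-fold

Step 1: unknown factor x
Step 2: 85 μL brought to 1.1 mL → factor 1100/85 = 12.941
Step 3: 110 μL brought to 4250 μL → factor 4250/110 = 38.636
Step 4: 0.85 mL + 4.9 mL = 5.75 mL total → factor 5.75/0.85 = 6.7647
Product of known-step factors = 3382.4
Overall factor = 10.0 mg/mL / (139 ng/mL) = 71942
x = 71942 / 3382.4 = 21.3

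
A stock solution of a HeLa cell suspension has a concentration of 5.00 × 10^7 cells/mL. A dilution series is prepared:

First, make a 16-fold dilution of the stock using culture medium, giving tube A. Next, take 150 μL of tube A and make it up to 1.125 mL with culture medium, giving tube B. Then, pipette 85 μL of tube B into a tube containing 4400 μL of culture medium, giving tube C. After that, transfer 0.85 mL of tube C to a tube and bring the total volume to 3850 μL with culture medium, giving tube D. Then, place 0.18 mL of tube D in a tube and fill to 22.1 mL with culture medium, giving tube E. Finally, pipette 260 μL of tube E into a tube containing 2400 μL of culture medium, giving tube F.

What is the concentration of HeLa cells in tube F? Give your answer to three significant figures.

1.39 cells/mL

Step 1: 16-fold → factor 16
Step 2: 150 μL brought to 1.125 mL → factor 1125/150 = 7.5
Step 3: 85 μL + 4400 μL = 4485 μL total → factor 4485/85 = 52.765
Step 4: 0.85 mL brought to 3850 μL → factor 3.85/0.85 = 4.5294
Step 5: 0.18 mL brought to 22.1 mL → factor 22.1/0.18 = 122.78
Step 6: 260 μL + 2400 μL = 2660 μL total → factor 2660/260 = 10.231
Overall dilution factor = 16 × 7.5 × 52.765 × 4.5294 × 122.78 × 10.231 = 3.6024 × 10^7
Final = 5.00 × 10^7 cells/mL / 3.6024 × 10^7 = 1.39 cells/mL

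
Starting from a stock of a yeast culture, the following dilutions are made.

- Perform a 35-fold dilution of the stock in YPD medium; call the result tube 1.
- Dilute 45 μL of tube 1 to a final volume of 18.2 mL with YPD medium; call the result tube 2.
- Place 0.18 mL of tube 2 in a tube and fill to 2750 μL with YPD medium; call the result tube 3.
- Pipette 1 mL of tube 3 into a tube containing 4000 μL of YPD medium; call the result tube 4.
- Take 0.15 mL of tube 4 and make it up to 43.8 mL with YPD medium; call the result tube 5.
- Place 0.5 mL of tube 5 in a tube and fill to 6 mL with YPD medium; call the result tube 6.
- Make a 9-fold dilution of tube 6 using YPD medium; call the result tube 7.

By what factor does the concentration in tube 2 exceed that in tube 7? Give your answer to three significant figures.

Step 1: 35-fold → factor 35
Step 2: 45 μL brought to 18.2 mL → factor 18200/45 = 404.44
Step 3: 0.18 mL brought to 2750 μL → factor 2.75/0.18 = 15.278
Step 4: 1 mL + 4000 μL = 5 mL total → factor 5/1 = 5
Step 5: 0.15 mL brought to 43.8 mL → factor 43.8/0.15 = 292
Step 6: 0.5 mL brought to 6 mL → factor 6/0.5 = 12
Step 7: 9-fold → factor 9
Dilution factor to tube 2 = 14156; to tube 7 = 3.4101 × 10^10
[tube 2]/[tube 7] = (factor to tube 7)/(factor to tube 2) = 3.4101 × 10^10/14156 = 2.41 × 10^6

2.41 × 10^6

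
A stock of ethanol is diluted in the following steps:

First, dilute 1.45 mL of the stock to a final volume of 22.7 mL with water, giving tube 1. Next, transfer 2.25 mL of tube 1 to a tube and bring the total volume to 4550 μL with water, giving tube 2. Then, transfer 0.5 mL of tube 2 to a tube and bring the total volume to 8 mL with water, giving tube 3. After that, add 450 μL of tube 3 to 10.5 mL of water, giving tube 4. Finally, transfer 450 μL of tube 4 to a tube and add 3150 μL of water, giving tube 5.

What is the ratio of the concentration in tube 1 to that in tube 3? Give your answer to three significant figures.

32.4

Step 1: 1.45 mL brought to 22.7 mL → factor 22.7/1.45 = 15.655
Step 2: 2.25 mL brought to 4550 μL → factor 4.55/2.25 = 2.0222
Step 3: 0.5 mL brought to 8 mL → factor 8/0.5 = 16
Dilution factor to tube 1 = 15.655; to tube 3 = 506.53
[tube 1]/[tube 3] = (factor to tube 3)/(factor to tube 1) = 506.53/15.655 = 32.4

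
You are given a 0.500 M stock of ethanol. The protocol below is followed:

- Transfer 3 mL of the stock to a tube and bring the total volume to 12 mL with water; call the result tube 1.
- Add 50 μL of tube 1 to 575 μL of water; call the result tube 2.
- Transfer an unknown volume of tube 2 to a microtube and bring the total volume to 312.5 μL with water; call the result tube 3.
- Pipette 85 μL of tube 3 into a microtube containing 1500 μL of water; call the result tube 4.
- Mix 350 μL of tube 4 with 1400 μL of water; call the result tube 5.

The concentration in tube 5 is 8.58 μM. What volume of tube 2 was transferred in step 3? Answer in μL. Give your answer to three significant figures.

25.0 μL

Step 1: 3 mL brought to 12 mL → factor 12/3 = 4
Step 2: 50 μL + 575 μL = 625 μL total → factor 625/50 = 12.5
Step 3: v brought to 312.5 μL → factor = 312.5 μL/v
Step 4: 85 μL + 1500 μL = 1585 μL total → factor 1585/85 = 18.647
Step 5: 350 μL + 1400 μL = 1750 μL total → factor 1750/350 = 5
Product of known-step factors = 4661.8
Overall factor = 0.500 M / (8.58 μM) = 58275
Step-3 factor = 58275 / 4661.8 = 12.501
v = 312.5 μL / 12.501 = 25.0 μL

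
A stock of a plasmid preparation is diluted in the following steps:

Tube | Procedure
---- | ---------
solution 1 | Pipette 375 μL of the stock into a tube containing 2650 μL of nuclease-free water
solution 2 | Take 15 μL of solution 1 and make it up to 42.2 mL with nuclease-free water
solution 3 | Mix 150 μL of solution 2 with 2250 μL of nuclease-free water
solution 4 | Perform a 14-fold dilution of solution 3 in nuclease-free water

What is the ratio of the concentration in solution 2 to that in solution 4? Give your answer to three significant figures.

Step 1: 375 μL + 2650 μL = 3025 μL total → factor 3025/375 = 8.0667
Step 2: 15 μL brought to 42.2 mL → factor 42200/15 = 2813.3
Step 3: 150 μL + 2250 μL = 2400 μL total → factor 2400/150 = 16
Step 4: 14-fold → factor 14
Dilution factor to solution 2 = 22694; to solution 4 = 5.0835 × 10^6
[solution 2]/[solution 4] = (factor to solution 4)/(factor to solution 2) = 5.0835 × 10^6/22694 = 224

224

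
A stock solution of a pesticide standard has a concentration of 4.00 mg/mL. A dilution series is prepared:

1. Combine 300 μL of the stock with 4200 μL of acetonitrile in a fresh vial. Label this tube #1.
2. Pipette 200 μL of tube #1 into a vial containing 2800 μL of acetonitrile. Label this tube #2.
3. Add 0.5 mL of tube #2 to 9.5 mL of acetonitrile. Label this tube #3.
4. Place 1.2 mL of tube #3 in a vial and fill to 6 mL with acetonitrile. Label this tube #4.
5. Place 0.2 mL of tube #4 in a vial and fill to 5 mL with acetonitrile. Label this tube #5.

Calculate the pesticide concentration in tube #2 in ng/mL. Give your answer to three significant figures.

1.78 × 10^4 ng/mL

Step 1: 300 μL + 4200 μL = 4500 μL total → factor 4500/300 = 15
Step 2: 200 μL + 2800 μL = 3000 μL total → factor 3000/200 = 15
Dilution factor through tube #2 = 15 × 15 = 225
[tube #2] = 4.00 mg/mL / 225 = 0.01778 mg/mL = 1.78 × 10^4 ng/mL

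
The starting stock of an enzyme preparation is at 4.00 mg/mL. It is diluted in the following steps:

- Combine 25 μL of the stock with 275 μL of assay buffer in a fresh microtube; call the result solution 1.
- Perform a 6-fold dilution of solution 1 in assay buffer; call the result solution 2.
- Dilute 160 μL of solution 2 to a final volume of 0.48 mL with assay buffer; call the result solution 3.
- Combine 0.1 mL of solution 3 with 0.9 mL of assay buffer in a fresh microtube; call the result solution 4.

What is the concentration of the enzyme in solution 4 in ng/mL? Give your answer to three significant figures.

Step 1: 25 μL + 275 μL = 300 μL total → factor 300/25 = 12
Step 2: 6-fold → factor 6
Step 3: 160 μL brought to 0.48 mL → factor 480/160 = 3
Step 4: 0.1 mL + 0.9 mL = 1 mL total → factor 1/0.1 = 10
Overall dilution factor = 12 × 6 × 3 × 10 = 2160
Final = 4.00 mg/mL / 2160 = 0.001852 mg/mL = 1.85 × 10^3 ng/mL

1.85 × 10^3 ng/mL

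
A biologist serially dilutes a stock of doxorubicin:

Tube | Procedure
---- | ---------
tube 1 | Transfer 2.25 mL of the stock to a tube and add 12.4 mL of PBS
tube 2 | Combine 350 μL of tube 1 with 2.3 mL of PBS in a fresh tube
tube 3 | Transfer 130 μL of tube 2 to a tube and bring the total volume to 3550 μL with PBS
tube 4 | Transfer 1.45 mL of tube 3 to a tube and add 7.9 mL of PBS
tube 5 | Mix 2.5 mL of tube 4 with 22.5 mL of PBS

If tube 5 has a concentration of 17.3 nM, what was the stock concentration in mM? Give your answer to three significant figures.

1.50 mM

Step 1: 2.25 mL + 12.4 mL = 14.65 mL total → factor 14.65/2.25 = 6.5111
Step 2: 350 μL + 2.3 mL = 2650 μL total → factor 2650/350 = 7.5714
Step 3: 130 μL brought to 3550 μL → factor 3550/130 = 27.308
Step 4: 1.45 mL + 7.9 mL = 9.35 mL total → factor 9.35/1.45 = 6.4483
Step 5: 2.5 mL + 22.5 mL = 25 mL total → factor 25/2.5 = 10
Overall dilution factor = 6.5111 × 7.5714 × 27.308 × 6.4483 × 10 = 86808
Stock = 17.3 nM × 86808 = 1.502 × 10^6 nM = 1.50 mM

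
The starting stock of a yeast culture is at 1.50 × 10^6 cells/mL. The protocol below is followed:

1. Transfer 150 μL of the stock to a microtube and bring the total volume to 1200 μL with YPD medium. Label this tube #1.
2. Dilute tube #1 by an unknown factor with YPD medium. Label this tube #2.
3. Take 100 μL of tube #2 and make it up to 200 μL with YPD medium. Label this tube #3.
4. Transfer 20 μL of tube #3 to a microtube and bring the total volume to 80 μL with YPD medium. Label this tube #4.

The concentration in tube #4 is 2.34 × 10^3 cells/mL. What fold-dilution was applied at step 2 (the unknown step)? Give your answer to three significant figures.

10.0-fold

Step 1: 150 μL brought to 1200 μL → factor 1200/150 = 8
Step 2: unknown factor x
Step 3: 100 μL brought to 200 μL → factor 200/100 = 2
Step 4: 20 μL brought to 80 μL → factor 80/20 = 4
Product of known-step factors = 64
Overall factor = 1.50 × 10^6 cells/mL / (2.34 × 10^3 cells/mL) = 641.03
x = 641.03 / 64 = 10.0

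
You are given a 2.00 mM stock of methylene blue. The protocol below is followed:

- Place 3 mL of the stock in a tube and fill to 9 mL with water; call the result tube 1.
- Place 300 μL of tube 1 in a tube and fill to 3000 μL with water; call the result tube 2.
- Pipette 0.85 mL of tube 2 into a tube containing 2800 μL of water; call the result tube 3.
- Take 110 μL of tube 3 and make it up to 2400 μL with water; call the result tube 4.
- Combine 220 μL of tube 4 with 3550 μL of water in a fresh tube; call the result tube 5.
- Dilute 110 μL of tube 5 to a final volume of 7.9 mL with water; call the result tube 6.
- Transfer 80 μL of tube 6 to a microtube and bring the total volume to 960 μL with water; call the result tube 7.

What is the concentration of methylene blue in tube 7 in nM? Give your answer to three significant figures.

Step 1: 3 mL brought to 9 mL → factor 9/3 = 3
Step 2: 300 μL brought to 3000 μL → factor 3000/300 = 10
Step 3: 0.85 mL + 2800 μL = 3.65 mL total → factor 3.65/0.85 = 4.2941
Step 4: 110 μL brought to 2400 μL → factor 2400/110 = 21.818
Step 5: 220 μL + 3550 μL = 3770 μL total → factor 3770/220 = 17.136
Step 6: 110 μL brought to 7.9 mL → factor 7900/110 = 71.818
Step 7: 80 μL brought to 960 μL → factor 960/80 = 12
Overall dilution factor = 3 × 10 × 4.2941 × 21.818 × 17.136 × 71.818 × 12 = 4.151 × 10^7
Final = 2.00 mM / 4.151 × 10^7 = 4.818 × 10^-8 mM = 0.0482 nM

0.0482 nM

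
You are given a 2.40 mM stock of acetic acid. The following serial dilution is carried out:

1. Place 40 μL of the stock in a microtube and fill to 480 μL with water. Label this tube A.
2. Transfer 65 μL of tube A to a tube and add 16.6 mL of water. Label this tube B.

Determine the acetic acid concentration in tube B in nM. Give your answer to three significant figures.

Step 1: 40 μL brought to 480 μL → factor 480/40 = 12
Step 2: 65 μL + 16.6 mL = 16665 μL total → factor 16665/65 = 256.38
Overall dilution factor = 12 × 256.38 = 3076.6
Final = 2.40 mM / 3076.6 = 0.0007801 mM = 780 nM

780 nM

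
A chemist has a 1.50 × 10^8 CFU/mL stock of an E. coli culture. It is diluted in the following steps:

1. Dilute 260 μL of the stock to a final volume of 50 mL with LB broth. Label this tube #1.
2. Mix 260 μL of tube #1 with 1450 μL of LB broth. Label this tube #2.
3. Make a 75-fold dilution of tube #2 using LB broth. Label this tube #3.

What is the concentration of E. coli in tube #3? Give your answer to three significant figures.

Step 1: 260 μL brought to 50 mL → factor 50000/260 = 192.31
Step 2: 260 μL + 1450 μL = 1710 μL total → factor 1710/260 = 6.5769
Step 3: 75-fold → factor 75
Overall dilution factor = 192.31 × 6.5769 × 75 = 94859
Final = 1.50 × 10^8 CFU/mL / 94859 = 1.58 × 10^3 CFU/mL

1.58 × 10^3 CFU/mL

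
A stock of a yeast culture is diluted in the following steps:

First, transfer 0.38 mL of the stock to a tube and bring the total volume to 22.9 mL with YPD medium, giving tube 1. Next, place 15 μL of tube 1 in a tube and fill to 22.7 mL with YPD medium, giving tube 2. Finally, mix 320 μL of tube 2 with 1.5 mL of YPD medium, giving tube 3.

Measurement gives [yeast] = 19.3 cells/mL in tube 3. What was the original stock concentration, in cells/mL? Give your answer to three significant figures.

Step 1: 0.38 mL brought to 22.9 mL → factor 22.9/0.38 = 60.263
Step 2: 15 μL brought to 22.7 mL → factor 22700/15 = 1513.3
Step 3: 320 μL + 1.5 mL = 1820 μL total → factor 1820/320 = 5.6875
Overall dilution factor = 60.263 × 1513.3 × 5.6875 = 5.1869 × 10^5
Stock = 19.3 cells/mL × 5.1869 × 10^5 = 1.00 × 10^7 cells/mL

1.00 × 10^7 cells/mL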